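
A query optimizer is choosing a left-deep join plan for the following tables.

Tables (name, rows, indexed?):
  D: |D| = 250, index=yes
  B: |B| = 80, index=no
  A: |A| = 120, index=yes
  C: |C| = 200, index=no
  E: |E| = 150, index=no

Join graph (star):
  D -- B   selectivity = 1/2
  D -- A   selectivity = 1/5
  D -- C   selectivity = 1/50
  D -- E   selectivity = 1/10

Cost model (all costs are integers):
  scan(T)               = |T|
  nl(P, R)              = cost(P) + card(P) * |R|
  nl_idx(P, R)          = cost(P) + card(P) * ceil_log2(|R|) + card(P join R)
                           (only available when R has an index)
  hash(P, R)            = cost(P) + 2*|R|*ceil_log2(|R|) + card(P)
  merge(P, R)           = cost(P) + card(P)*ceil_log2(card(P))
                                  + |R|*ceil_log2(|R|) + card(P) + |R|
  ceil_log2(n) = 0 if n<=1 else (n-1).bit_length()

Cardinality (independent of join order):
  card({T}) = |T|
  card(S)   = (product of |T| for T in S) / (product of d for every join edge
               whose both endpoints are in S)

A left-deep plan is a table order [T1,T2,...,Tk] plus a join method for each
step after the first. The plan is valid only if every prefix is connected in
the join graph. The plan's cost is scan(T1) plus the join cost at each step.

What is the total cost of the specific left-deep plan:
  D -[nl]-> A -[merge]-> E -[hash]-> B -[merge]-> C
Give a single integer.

83008520

step 1: scan D: cost=250, card=250
step 2: join A via nl
    card(P join A) = 250*120/(5) = 6000
    cost = 250 + 250*120 = 30250
step 3: join E via merge
    card(P join E) = 6000*150/(10) = 90000
    cost = 30250 + 6000*13 + 150*8 + 6000 + 150 = 115600
step 4: join B via hash
    card(P join B) = 90000*80/(2) = 3600000
    cost = 115600 + 2*80*7 + 90000 = 206720
step 5: join C via merge
    card(P join C) = 3600000*200/(50) = 14400000
    cost = 206720 + 3600000*22 + 200*8 + 3600000 + 200 = 83008520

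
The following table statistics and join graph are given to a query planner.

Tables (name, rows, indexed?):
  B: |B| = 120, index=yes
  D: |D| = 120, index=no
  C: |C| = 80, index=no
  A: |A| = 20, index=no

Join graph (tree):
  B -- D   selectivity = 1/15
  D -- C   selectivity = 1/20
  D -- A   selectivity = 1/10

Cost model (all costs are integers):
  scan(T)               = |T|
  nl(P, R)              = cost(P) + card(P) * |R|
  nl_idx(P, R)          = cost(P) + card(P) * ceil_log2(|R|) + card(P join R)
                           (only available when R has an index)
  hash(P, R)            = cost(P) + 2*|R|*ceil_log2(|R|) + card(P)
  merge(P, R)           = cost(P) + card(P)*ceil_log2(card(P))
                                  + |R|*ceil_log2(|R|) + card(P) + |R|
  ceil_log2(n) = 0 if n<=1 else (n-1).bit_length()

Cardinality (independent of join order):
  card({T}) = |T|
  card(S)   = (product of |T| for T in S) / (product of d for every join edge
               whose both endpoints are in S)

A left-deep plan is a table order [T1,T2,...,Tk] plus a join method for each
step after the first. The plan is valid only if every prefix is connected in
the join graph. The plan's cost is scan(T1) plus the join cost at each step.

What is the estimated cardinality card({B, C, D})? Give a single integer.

Tables in S: B(120), C(80), D(120)
Edges inside S: B-D(d=15), D-C(d=20)
numerator = 120 * 80 * 120 = 1152000
denominator = 15 * 20 = 300
card(S) = 1152000 / 300 = 3840

3840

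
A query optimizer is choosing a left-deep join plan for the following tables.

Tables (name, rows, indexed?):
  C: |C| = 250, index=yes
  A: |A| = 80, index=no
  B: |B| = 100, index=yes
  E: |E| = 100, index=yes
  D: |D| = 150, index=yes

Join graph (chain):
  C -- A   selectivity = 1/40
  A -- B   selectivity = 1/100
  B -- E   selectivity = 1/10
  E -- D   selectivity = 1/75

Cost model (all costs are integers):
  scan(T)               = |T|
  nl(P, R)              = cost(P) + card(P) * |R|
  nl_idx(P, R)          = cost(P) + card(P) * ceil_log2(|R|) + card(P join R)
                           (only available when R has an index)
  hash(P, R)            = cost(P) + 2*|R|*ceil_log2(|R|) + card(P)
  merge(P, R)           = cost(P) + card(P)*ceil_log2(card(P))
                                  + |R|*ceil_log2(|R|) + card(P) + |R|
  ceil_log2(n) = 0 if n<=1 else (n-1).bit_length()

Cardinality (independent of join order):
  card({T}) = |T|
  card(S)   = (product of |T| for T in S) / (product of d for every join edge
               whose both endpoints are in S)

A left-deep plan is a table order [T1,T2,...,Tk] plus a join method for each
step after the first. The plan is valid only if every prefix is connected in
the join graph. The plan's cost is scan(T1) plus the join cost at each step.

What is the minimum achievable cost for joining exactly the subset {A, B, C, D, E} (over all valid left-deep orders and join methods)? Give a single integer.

10880

Selinger DP over subsets of {A,B,C,D,E}:
  {C}: scan cost=250, card=250
  {A}: scan cost=80, card=80
  {B}: scan cost=100, card=100
  {E}: scan cost=100, card=100
  {D}: scan cost=150, card=150
  {AC}: card=500; try (C,nl_idx)→1220, (A,hash)→1620, (C,merge)→2970, (A,merge)→3140, (C,hash)→4160, (C,nl)→20080 …(+1); best=1220 via (C,nl_idx)
  {AB}: card=80; try (B,nl_idx)→720, (A,hash)→1320, (B,merge)→1520, (A,merge)→1540, (B,hash)→1560, (B,nl)→8080 …(+1); best=720 via (B,nl_idx)
  {BE}: card=1000; try (E,hash)→1600, (B,hash)→1600, (E,merge)→1700, (B,merge)→1700, (E,nl_idx)→1800, (B,nl_idx)→1800 …(+2); best=1600 via (E,hash)
  {DE}: card=200; try (D,nl_idx)→1100, (E,nl_idx)→1400, (E,hash)→1700, (D,merge)→2250, (E,merge)→2300, (D,hash)→2600 …(+2); best=1100 via (D,nl_idx)
  {ABC}: card=500; try (C,nl_idx)→1860, (B,hash)→3120, (C,merge)→3610, (C,hash)→4800, (B,nl_idx)→5220, (B,merge)→7020 …(+2); best=1860 via (C,nl_idx)
  {ABE}: card=800; try (E,nl_idx)→2080, (E,merge)→2160, (E,hash)→2200, (A,hash)→3720, (E,nl)→8720, (A,merge)→13240 …(+1); best=2080 via (E,nl_idx)
  {BDE}: card=2000; try (B,hash)→2700, (B,merge)→3700, (B,nl_idx)→4500, (D,hash)→5000, (D,nl_idx)→11600, (D,merge)→13950 …(+2); best=2700 via (B,hash)
  {ABCE}: card=5000; try (E,hash)→3760, (C,hash)→6880, (E,merge)→7660, (E,nl_idx)→10360, (C,merge)→13130, (C,nl_idx)→13480 …(+2); best=3760 via (E,hash)
  {ABDE}: card=1600; try (D,hash)→5280, (A,hash)→5820, (D,nl_idx)→10080, (D,merge)→12230, (A,merge)→27340, (D,nl)→122080 …(+1); best=5280 via (D,hash)
  {ABCDE}: card=10000; try (C,hash)→10880, (D,hash)→11160, (C,merge)→26730, (C,nl_idx)→28080, (D,nl_idx)→53760, (D,merge)→75110 …(+2); best=10880 via (C,hash)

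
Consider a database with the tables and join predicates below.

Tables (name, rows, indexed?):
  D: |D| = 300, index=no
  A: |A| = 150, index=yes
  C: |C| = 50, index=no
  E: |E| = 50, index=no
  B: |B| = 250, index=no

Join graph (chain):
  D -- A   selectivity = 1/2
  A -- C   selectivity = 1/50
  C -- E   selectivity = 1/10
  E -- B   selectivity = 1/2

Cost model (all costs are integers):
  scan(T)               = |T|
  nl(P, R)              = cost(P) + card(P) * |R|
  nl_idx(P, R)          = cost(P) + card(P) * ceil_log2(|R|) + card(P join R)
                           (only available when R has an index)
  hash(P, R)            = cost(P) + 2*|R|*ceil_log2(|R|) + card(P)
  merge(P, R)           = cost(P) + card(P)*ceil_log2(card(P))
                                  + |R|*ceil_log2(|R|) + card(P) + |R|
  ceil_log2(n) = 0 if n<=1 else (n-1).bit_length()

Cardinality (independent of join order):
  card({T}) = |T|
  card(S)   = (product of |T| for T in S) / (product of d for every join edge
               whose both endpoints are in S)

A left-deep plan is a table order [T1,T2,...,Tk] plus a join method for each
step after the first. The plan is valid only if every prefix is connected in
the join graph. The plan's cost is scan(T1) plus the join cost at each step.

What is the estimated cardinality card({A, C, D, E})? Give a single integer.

112500

Tables in S: A(150), C(50), D(300), E(50)
Edges inside S: D-A(d=2), A-C(d=50), C-E(d=10)
numerator = 150 * 50 * 300 * 50 = 112500000
denominator = 2 * 50 * 10 = 1000
card(S) = 112500000 / 1000 = 112500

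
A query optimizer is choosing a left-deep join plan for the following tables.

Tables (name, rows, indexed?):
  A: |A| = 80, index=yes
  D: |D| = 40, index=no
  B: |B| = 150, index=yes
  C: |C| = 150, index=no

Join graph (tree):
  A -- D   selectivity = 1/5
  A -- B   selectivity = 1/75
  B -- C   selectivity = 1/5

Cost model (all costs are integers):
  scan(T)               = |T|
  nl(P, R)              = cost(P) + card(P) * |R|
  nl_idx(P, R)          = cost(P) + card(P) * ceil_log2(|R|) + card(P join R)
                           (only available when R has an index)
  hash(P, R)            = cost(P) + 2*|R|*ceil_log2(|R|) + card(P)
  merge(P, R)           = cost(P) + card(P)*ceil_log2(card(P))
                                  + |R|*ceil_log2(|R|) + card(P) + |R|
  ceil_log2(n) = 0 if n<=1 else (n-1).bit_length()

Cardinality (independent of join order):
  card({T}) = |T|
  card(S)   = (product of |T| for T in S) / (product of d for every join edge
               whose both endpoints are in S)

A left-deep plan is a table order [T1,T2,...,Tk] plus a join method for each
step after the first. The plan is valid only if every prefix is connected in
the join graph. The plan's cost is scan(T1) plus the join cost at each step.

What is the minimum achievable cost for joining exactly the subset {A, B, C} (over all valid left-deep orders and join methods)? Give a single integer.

3440

Selinger DP over subsets of {A,B,C}:
  {A}: scan cost=80, card=80
  {B}: scan cost=150, card=150
  {C}: scan cost=150, card=150
  {AB}: card=160; try (B,nl_idx)→880, (A,nl_idx)→1360, (A,hash)→1420, (B,merge)→2070, (A,merge)→2140, (B,hash)→2560 …(+2); best=880 via (B,nl_idx)
  {BC}: card=4500; try (C,hash)→2700, (B,hash)→2700, (C,merge)→2850, (B,merge)→2850, (B,nl_idx)→5850, (C,nl)→22650 …(+1); best=2700 via (C,hash)
  {ABC}: card=4800; try (C,hash)→3440, (C,merge)→3670, (A,hash)→8320, (C,nl)→24880, (A,nl_idx)→39000, (A,merge)→66340 …(+1); best=3440 via (C,hash)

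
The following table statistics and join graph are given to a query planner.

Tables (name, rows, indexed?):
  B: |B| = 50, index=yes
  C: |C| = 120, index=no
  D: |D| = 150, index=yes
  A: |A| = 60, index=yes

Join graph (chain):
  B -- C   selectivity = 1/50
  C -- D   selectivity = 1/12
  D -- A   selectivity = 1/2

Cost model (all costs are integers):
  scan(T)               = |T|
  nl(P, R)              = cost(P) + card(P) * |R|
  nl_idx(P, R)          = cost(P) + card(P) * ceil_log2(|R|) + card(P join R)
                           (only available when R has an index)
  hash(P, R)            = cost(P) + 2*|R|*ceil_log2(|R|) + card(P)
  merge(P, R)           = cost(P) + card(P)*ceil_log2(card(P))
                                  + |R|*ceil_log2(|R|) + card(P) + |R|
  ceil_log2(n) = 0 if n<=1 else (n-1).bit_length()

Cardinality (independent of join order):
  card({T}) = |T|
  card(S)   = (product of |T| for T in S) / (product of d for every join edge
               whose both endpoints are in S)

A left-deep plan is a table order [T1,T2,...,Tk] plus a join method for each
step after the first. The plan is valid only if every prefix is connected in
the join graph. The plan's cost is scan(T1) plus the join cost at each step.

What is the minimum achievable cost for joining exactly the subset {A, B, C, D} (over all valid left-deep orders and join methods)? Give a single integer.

Selinger DP over subsets of {A,B,C,D}:
  {B}: scan cost=50, card=50
  {C}: scan cost=120, card=120
  {D}: scan cost=150, card=150
  {A}: scan cost=60, card=60
  {BC}: card=120; try (B,hash)→840, (B,nl_idx)→960, (C,merge)→1360, (B,merge)→1430, (C,hash)→1780, (C,nl)→6050 …(+1); best=840 via (B,hash)
  {CD}: card=1500; try (C,hash)→1980, (D,merge)→2430, (C,merge)→2460, (D,nl_idx)→2580, (D,hash)→2640, (D,nl)→18120 …(+1); best=1980 via (C,hash)
  {AD}: card=4500; try (A,hash)→1020, (D,merge)→1830, (A,merge)→1920, (D,hash)→2520, (D,nl_idx)→5040, (A,nl_idx)→5550 …(+2); best=1020 via (A,hash)
  {BCD}: card=1500; try (D,merge)→3150, (D,nl_idx)→3300, (D,hash)→3360, (B,hash)→4080, (B,nl_idx)→12480, (D,nl)→18840 …(+2); best=3150 via (D,merge)
  {ACD}: card=45000; try (A,hash)→4200, (C,hash)→7200, (A,merge)→20400, (A,nl_idx)→55980, (C,merge)→64980, (A,nl)→91980 …(+1); best=4200 via (A,hash)
  {ABCD}: card=45000; try (A,hash)→5370, (A,merge)→21570, (B,hash)→49800, (A,nl_idx)→57150, (A,nl)→93150, (B,nl_idx)→319200 …(+2); best=5370 via (A,hash)

5370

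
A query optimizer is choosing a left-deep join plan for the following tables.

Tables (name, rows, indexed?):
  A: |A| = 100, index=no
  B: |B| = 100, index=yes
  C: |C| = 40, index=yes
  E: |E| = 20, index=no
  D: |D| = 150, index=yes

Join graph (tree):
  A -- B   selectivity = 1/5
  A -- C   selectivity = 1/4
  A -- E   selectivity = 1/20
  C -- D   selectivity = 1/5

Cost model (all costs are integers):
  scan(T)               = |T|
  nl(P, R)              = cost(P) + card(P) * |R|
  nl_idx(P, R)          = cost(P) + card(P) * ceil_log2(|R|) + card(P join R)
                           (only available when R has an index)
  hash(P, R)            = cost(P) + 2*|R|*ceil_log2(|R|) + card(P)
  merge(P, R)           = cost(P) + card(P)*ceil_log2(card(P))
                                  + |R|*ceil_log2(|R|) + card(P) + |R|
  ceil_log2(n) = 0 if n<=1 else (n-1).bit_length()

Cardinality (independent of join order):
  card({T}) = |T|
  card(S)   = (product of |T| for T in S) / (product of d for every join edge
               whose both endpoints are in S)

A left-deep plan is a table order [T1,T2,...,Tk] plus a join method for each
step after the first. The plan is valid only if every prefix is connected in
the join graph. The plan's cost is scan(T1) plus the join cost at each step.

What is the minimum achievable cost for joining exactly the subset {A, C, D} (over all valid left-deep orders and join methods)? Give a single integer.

3380

Selinger DP over subsets of {A,C,D}:
  {A}: scan cost=100, card=100
  {C}: scan cost=40, card=40
  {D}: scan cost=150, card=150
  {AC}: card=1000; try (C,hash)→680, (A,merge)→1120, (C,merge)→1180, (A,hash)→1480, (C,nl_idx)→1700, (A,nl)→4040 …(+1); best=680 via (C,hash)
  {CD}: card=1200; try (C,hash)→780, (D,nl_idx)→1560, (D,merge)→1670, (C,merge)→1780, (C,nl_idx)→2250, (D,hash)→2480 …(+2); best=780 via (C,hash)
  {ACD}: card=30000; try (A,hash)→3380, (D,hash)→4080, (D,merge)→13030, (A,merge)→15980, (D,nl_idx)→38680, (A,nl)→120780 …(+1); best=3380 via (A,hash)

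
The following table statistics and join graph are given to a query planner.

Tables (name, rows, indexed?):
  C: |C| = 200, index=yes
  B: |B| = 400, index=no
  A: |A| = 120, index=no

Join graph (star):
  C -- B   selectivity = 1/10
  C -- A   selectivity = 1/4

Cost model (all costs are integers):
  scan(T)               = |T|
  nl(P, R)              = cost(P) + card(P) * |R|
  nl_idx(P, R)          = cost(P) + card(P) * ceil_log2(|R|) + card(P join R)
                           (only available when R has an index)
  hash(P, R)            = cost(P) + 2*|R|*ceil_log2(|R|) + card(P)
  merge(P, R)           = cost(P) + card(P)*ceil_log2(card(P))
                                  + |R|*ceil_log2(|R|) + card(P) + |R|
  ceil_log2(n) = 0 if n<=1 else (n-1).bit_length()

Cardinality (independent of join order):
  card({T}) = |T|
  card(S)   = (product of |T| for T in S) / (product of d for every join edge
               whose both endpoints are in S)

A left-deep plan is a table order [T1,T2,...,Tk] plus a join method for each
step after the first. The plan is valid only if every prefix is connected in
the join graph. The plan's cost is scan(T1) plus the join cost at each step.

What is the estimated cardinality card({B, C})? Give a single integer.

8000

Tables in S: B(400), C(200)
Edges inside S: C-B(d=10)
numerator = 400 * 200 = 80000
denominator = 10 = 10
card(S) = 80000 / 10 = 8000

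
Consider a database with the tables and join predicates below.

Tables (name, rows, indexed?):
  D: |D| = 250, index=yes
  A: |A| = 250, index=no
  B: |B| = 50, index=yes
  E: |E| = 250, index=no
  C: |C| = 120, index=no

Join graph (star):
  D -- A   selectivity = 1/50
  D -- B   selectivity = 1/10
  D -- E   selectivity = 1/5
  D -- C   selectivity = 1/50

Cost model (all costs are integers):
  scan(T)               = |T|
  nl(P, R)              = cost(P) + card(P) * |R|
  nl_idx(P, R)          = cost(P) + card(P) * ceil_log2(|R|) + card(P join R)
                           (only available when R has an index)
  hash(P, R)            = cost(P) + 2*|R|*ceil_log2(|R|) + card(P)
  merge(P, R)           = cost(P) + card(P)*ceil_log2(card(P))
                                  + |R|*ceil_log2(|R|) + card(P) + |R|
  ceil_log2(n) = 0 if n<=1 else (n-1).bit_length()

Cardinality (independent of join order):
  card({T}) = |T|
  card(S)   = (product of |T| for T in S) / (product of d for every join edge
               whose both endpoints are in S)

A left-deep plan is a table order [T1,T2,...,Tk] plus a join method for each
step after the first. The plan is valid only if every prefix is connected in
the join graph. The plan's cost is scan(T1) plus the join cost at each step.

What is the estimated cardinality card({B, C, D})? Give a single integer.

3000

Tables in S: B(50), C(120), D(250)
Edges inside S: D-B(d=10), D-C(d=50)
numerator = 50 * 120 * 250 = 1500000
denominator = 10 * 50 = 500
card(S) = 1500000 / 500 = 3000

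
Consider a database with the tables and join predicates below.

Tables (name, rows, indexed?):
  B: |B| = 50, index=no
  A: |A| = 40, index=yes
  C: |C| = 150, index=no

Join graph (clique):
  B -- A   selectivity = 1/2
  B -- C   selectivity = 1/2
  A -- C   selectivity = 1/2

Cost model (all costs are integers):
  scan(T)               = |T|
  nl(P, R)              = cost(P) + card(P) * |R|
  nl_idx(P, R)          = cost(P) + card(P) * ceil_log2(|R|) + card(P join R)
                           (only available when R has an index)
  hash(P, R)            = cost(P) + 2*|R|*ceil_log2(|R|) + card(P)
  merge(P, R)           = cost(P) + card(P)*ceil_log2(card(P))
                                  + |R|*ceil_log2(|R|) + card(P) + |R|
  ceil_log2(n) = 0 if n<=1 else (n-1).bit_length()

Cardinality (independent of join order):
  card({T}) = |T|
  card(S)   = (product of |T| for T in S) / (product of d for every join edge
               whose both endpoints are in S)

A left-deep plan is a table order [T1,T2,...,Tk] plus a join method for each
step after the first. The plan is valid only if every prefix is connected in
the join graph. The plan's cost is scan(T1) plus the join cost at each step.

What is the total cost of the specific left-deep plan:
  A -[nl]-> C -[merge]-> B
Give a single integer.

step 1: scan A: cost=40, card=40
step 2: join C via nl
    card(P join C) = 40*150/(2) = 3000
    cost = 40 + 40*150 = 6040
step 3: join B via merge
    card(P join B) = 3000*50/(2*2) = 37500
    cost = 6040 + 3000*12 + 50*6 + 3000 + 50 = 45390

45390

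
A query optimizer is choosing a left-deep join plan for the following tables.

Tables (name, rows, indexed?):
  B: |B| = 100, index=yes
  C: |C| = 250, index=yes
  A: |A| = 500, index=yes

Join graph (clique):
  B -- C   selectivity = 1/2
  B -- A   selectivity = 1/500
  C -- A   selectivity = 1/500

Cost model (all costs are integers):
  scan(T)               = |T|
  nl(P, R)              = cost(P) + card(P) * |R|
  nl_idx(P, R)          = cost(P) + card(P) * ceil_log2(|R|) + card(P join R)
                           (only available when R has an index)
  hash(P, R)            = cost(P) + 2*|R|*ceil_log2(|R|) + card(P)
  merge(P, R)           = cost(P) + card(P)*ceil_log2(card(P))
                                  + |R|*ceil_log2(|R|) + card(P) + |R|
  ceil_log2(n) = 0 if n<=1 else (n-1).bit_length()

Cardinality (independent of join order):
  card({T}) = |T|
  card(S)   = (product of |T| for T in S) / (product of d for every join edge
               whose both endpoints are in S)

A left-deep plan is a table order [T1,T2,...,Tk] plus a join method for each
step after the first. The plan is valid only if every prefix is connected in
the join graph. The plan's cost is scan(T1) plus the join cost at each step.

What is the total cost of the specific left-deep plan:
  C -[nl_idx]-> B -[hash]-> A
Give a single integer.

36000

step 1: scan C: cost=250, card=250
step 2: join B via nl_idx
    card(P join B) = 250*100/(2) = 12500
    cost = 250 + 250*7 + 12500 = 14500
step 3: join A via hash
    card(P join A) = 12500*500/(500*500) = 25
    cost = 14500 + 2*500*9 + 12500 = 36000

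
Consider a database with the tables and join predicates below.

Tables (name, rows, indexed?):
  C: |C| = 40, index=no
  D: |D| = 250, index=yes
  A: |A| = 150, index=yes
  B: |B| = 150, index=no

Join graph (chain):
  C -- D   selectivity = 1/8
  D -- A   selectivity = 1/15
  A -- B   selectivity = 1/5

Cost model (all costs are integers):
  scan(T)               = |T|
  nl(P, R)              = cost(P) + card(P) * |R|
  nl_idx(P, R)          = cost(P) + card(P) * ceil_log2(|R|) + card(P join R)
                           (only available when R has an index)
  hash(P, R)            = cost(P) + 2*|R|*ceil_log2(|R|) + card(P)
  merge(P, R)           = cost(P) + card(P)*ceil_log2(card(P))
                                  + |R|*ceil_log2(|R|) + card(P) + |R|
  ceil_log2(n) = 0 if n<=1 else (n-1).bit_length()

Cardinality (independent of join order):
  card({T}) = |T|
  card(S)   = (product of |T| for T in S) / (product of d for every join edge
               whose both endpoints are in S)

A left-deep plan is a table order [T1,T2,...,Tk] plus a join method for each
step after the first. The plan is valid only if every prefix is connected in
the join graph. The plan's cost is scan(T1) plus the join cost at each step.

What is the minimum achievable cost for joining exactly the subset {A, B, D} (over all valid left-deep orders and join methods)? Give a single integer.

Selinger DP over subsets of {A,B,D}:
  {D}: scan cost=250, card=250
  {A}: scan cost=150, card=150
  {B}: scan cost=150, card=150
  {AD}: card=2500; try (A,hash)→2900, (D,merge)→3750, (D,nl_idx)→3850, (A,merge)→3850, (D,hash)→4300, (A,nl_idx)→4750 …(+2); best=2900 via (A,hash)
  {AB}: card=4500; try (B,hash)→2700, (A,hash)→2700, (B,merge)→2850, (A,merge)→2850, (A,nl_idx)→5850, (B,nl)→22650 …(+1); best=2700 via (B,hash)
  {ABD}: card=75000; try (B,hash)→7800, (D,hash)→11200, (B,merge)→36750, (D,merge)→67950, (D,nl_idx)→113700, (B,nl)→377900 …(+1); best=7800 via (B,hash)

7800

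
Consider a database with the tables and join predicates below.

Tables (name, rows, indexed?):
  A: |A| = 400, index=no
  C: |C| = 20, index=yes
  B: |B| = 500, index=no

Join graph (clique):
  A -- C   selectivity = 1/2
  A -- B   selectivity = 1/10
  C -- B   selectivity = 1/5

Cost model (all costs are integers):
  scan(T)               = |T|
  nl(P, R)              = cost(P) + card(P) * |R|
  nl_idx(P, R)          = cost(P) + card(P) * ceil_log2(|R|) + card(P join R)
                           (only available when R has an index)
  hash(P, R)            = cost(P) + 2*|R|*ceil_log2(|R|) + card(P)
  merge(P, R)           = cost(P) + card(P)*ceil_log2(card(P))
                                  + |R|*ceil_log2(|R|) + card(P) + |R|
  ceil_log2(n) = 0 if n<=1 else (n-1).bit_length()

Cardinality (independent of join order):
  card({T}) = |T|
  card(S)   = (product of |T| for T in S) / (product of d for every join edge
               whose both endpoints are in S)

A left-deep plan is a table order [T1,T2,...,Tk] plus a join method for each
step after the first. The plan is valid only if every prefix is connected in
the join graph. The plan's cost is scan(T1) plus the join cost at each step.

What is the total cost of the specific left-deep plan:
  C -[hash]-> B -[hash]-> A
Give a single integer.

step 1: scan C: cost=20, card=20
step 2: join B via hash
    card(P join B) = 20*500/(5) = 2000
    cost = 20 + 2*500*9 + 20 = 9040
step 3: join A via hash
    card(P join A) = 2000*400/(2*10) = 40000
    cost = 9040 + 2*400*9 + 2000 = 18240

18240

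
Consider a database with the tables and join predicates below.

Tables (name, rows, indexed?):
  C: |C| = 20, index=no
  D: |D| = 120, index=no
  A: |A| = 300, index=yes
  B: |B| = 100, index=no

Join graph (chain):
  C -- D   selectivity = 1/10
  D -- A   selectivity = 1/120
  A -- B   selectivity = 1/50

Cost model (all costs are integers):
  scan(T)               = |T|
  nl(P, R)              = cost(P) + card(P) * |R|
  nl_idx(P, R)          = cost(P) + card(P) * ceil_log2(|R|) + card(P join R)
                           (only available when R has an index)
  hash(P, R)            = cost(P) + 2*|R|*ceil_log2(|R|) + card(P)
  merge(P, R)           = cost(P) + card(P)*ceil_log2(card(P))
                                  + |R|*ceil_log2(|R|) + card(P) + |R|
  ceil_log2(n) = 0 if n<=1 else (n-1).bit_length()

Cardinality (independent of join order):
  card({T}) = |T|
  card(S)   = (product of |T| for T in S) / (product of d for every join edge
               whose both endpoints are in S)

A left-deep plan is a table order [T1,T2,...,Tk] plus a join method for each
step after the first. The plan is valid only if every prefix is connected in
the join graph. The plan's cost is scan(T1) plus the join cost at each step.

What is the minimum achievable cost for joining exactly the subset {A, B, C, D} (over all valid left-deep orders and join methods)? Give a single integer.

Selinger DP over subsets of {A,B,C,D}:
  {C}: scan cost=20, card=20
  {D}: scan cost=120, card=120
  {A}: scan cost=300, card=300
  {B}: scan cost=100, card=100
  {CD}: card=240; try (C,hash)→440, (D,merge)→1100, (C,merge)→1200, (D,hash)→1720, (D,nl)→2420, (C,nl)→2520; best=440 via (C,hash)
  {AD}: card=300; try (A,nl_idx)→1500, (D,hash)→2280, (A,merge)→4080, (D,merge)→4260, (A,hash)→5640, (A,nl)→36120 …(+1); best=1500 via (A,nl_idx)
  {AB}: card=600; try (A,nl_idx)→1600, (B,hash)→2000, (A,merge)→3900, (B,merge)→4100, (A,hash)→5600, (A,nl)→30100 …(+1); best=1600 via (A,nl_idx)
  {ACD}: card=600; try (C,hash)→2000, (A,nl_idx)→3200, (C,merge)→4620, (A,merge)→5600, (A,hash)→6080, (C,nl)→7500 …(+1); best=2000 via (C,hash)
  {ABD}: card=600; try (B,hash)→3200, (D,hash)→3880, (B,merge)→5300, (D,merge)→9160, (B,nl)→31500, (D,nl)→73600; best=3200 via (B,hash)
  {ABCD}: card=1200; try (C,hash)→4000, (B,hash)→4000, (B,merge)→9400, (C,merge)→9920, (C,nl)→15200, (B,nl)→62000; best=4000 via (C,hash)

4000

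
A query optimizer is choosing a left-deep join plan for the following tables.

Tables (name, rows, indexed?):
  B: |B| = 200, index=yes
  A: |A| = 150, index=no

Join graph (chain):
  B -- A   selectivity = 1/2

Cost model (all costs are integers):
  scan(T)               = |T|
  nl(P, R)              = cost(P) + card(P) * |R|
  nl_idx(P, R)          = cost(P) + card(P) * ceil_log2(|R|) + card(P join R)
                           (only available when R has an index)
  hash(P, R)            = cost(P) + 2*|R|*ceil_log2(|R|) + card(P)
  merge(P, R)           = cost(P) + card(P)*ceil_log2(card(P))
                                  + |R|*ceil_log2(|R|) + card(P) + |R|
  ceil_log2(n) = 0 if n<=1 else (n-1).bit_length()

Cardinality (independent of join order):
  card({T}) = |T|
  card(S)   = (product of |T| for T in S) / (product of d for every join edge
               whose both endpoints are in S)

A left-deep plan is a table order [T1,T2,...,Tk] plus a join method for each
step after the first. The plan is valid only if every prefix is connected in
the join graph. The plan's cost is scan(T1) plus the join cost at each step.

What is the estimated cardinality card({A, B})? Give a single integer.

Tables in S: A(150), B(200)
Edges inside S: B-A(d=2)
numerator = 150 * 200 = 30000
denominator = 2 = 2
card(S) = 30000 / 2 = 15000

15000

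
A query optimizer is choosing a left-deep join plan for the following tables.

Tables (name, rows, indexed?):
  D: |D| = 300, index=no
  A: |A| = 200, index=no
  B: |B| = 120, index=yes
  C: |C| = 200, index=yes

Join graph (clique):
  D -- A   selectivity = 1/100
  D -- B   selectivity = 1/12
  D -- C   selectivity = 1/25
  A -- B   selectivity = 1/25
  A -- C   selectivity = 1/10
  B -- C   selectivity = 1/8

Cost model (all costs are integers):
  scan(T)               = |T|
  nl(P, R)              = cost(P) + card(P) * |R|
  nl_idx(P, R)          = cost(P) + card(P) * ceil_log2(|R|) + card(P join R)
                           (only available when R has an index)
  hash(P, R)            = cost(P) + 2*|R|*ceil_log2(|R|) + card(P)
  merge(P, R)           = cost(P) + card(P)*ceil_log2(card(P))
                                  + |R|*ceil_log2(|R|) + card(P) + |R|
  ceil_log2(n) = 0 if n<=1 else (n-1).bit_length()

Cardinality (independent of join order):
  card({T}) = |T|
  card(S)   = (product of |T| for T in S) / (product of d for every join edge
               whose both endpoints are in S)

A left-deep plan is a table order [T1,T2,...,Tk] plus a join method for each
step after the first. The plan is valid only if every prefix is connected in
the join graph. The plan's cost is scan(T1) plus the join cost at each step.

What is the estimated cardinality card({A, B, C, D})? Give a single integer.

Tables in S: A(200), B(120), C(200), D(300)
Edges inside S: D-A(d=100), D-B(d=12), D-C(d=25), A-B(d=25), A-C(d=10), B-C(d=8)
numerator = 200 * 120 * 200 * 300 = 1440000000
denominator = 100 * 12 * 25 * 25 * 10 * 8 = 60000000
card(S) = 1440000000 / 60000000 = 24

24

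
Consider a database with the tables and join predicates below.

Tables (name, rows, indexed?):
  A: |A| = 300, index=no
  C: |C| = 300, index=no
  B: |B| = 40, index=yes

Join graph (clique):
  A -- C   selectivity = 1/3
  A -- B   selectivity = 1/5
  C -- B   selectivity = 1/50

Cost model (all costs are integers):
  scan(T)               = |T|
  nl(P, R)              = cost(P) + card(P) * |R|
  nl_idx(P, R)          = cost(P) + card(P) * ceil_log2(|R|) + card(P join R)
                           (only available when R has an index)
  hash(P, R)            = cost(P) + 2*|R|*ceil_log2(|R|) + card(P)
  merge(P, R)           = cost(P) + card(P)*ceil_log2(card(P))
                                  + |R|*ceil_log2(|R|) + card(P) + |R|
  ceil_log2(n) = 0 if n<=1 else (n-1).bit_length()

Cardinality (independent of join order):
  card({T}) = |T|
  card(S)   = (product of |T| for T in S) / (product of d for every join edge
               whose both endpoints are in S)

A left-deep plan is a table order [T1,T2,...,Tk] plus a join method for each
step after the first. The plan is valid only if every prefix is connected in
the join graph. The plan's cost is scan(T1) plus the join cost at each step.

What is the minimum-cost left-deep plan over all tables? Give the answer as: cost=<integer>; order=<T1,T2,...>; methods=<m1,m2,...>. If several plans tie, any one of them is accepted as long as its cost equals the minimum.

cost=6240; order=C,B,A; methods=hash,merge

Selinger DP (subsets sized 1..n):
  {A}: scan cost=300, card=300
  {C}: scan cost=300, card=300
  {B}: scan cost=40, card=40
  {AC}: card=30000; try (C,hash)→6000, (A,hash)→6000, (C,merge)→6300, (A,merge)→6300, (C,nl)→90300, (A,nl)→90300; best=6000 via (C,hash)
  {AB}: card=2400; try (B,hash)→1080, (A,merge)→3320, (B,merge)→3580, (B,nl_idx)→4500, (A,hash)→5480, (A,nl)→12040 …(+1); best=1080 via (B,hash)
  {BC}: card=240; try (B,hash)→1080, (B,nl_idx)→2340, (C,merge)→3320, (B,merge)→3580, (C,hash)→5480, (C,nl)→12040 …(+1); best=1080 via (B,hash)
  {ABC}: card=4800; try (A,merge)→6240, (A,hash)→6720, (C,hash)→8880, (C,merge)→35280, (B,hash)→36480, (A,nl)→73080 …(+4); best=6240 via (A,merge)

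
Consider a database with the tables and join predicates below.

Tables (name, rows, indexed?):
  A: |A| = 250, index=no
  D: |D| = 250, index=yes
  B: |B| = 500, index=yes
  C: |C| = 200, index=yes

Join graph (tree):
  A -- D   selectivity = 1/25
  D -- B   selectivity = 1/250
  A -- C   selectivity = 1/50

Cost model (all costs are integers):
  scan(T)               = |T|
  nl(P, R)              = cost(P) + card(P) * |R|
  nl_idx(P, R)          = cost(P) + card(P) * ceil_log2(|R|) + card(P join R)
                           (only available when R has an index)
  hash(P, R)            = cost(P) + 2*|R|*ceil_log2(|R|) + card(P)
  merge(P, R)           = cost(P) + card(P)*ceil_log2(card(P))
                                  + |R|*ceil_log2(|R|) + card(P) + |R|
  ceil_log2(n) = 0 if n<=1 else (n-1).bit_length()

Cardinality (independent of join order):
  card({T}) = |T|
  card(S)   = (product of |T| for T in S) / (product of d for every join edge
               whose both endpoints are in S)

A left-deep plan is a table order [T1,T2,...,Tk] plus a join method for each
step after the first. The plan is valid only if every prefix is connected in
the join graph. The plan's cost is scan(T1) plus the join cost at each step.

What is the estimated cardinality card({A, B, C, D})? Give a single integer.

Tables in S: A(250), B(500), C(200), D(250)
Edges inside S: A-D(d=25), D-B(d=250), A-C(d=50)
numerator = 250 * 500 * 200 * 250 = 6250000000
denominator = 25 * 250 * 50 = 312500
card(S) = 6250000000 / 312500 = 20000

20000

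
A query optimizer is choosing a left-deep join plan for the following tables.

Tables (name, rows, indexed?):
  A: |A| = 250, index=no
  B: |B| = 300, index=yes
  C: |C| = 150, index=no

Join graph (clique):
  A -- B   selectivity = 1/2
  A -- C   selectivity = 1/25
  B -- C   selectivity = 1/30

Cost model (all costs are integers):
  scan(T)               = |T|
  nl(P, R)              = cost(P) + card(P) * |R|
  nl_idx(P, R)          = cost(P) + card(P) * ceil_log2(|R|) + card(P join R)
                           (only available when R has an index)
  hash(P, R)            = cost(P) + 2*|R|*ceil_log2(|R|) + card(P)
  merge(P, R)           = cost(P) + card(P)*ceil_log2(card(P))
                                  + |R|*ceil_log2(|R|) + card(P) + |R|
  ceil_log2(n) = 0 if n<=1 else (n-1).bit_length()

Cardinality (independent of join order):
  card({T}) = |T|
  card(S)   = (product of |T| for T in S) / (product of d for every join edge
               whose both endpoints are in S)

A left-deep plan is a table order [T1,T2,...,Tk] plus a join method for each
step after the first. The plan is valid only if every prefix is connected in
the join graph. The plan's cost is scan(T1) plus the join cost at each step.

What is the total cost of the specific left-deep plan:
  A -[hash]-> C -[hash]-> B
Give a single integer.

9800

step 1: scan A: cost=250, card=250
step 2: join C via hash
    card(P join C) = 250*150/(25) = 1500
    cost = 250 + 2*150*8 + 250 = 2900
step 3: join B via hash
    card(P join B) = 1500*300/(2*30) = 7500
    cost = 2900 + 2*300*9 + 1500 = 9800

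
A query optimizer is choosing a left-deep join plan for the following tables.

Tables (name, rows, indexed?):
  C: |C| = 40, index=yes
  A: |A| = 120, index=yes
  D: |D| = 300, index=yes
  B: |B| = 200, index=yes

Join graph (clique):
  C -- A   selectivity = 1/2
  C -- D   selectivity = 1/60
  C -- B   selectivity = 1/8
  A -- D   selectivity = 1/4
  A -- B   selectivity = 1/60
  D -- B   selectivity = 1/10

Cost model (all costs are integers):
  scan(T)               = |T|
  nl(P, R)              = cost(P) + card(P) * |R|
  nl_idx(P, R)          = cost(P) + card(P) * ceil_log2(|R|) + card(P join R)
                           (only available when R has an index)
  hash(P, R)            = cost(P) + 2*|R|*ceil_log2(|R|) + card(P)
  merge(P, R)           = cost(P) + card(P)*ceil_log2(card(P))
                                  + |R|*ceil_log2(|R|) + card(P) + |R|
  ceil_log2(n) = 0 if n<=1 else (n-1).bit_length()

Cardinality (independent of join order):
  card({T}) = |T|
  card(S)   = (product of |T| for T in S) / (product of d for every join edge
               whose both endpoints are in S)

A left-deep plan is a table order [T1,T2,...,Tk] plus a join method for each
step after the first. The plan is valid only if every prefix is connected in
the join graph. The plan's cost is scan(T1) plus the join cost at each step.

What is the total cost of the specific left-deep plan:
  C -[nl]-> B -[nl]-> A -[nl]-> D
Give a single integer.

step 1: scan C: cost=40, card=40
step 2: join B via nl
    card(P join B) = 40*200/(8) = 1000
    cost = 40 + 40*200 = 8040
step 3: join A via nl
    card(P join A) = 1000*120/(2*60) = 1000
    cost = 8040 + 1000*120 = 128040
step 4: join D via nl
    card(P join D) = 1000*300/(60*4*10) = 125
    cost = 128040 + 1000*300 = 428040

428040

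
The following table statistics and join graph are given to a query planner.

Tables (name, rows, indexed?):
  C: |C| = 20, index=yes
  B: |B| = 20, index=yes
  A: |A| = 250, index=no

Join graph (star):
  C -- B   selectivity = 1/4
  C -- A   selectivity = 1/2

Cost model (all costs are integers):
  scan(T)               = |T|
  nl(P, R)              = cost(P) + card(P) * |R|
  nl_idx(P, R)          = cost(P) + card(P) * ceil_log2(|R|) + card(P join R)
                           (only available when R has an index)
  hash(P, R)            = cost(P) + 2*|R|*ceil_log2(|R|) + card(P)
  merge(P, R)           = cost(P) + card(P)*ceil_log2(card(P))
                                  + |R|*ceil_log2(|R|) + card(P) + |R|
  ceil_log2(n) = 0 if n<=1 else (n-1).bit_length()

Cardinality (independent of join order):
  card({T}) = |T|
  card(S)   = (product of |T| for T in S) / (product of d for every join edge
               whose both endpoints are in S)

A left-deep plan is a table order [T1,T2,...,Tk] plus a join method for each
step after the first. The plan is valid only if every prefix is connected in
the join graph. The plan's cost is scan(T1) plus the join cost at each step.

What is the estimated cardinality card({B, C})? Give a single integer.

Tables in S: B(20), C(20)
Edges inside S: C-B(d=4)
numerator = 20 * 20 = 400
denominator = 4 = 4
card(S) = 400 / 4 = 100

100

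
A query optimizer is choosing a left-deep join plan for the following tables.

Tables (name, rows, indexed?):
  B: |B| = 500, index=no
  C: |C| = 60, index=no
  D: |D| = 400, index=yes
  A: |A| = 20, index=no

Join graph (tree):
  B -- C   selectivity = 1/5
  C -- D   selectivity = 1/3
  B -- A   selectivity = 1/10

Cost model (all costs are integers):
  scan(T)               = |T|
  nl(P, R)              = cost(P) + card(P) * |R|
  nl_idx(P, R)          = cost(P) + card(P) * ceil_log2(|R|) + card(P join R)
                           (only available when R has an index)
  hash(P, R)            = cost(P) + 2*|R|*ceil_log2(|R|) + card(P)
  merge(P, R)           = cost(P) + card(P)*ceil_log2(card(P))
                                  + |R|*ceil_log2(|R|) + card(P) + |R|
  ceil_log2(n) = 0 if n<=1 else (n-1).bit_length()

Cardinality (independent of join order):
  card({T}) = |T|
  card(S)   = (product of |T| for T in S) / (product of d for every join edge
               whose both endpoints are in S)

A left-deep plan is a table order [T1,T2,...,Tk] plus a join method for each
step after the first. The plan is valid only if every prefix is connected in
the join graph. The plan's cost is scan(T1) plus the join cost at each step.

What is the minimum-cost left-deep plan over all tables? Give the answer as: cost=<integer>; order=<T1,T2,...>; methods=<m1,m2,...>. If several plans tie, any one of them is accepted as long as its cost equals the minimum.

cost=22120; order=B,A,C,D; methods=hash,hash,hash

Selinger DP (subsets sized 1..n):
  {B}: scan cost=500, card=500
  {C}: scan cost=60, card=60
  {D}: scan cost=400, card=400
  {A}: scan cost=20, card=20
  {BC}: card=6000; try (C,hash)→1720, (B,merge)→5480, (C,merge)→5920, (B,hash)→9120, (B,nl)→30060, (C,nl)→30500; best=1720 via (C,hash)
  {AB}: card=1000; try (A,hash)→1200, (B,merge)→5140, (A,merge)→5620, (B,hash)→9040, (B,nl)→10020, (A,nl)→10500; best=1200 via (A,hash)
  {CD}: card=8000; try (C,hash)→1520, (D,merge)→4480, (C,merge)→4820, (D,hash)→7320, (D,nl_idx)→8600, (D,nl)→24060 …(+1); best=1520 via (C,hash)
  {BCD}: card=800000; try (D,hash)→14920, (B,hash)→18520, (D,merge)→89720, (B,merge)→118520, (D,nl_idx)→855720, (D,nl)→2401720 …(+1); best=14920 via (D,hash)
  {ABC}: card=12000; try (C,hash)→2920, (A,hash)→7920, (C,merge)→12620, (C,nl)→61200, (A,merge)→85840, (A,nl)→121720; best=2920 via (C,hash)
  {ABCD}: card=1600000; try (D,hash)→22120, (D,merge)→186920, (A,hash)→815120, (D,nl_idx)→1710920, (D,nl)→4802920, (A,nl)→16014920 …(+1); best=22120 via (D,hash)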